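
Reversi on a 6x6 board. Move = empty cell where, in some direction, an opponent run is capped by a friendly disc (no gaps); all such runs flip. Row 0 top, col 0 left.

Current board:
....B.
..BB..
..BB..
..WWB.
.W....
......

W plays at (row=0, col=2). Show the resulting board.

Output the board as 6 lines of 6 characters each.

Answer: ..W.B.
..WB..
..WB..
..WWB.
.W....
......

Derivation:
Place W at (0,2); scan 8 dirs for brackets.
Dir NW: edge -> no flip
Dir N: edge -> no flip
Dir NE: edge -> no flip
Dir W: first cell '.' (not opp) -> no flip
Dir E: first cell '.' (not opp) -> no flip
Dir SW: first cell '.' (not opp) -> no flip
Dir S: opp run (1,2) (2,2) capped by W -> flip
Dir SE: opp run (1,3), next='.' -> no flip
All flips: (1,2) (2,2)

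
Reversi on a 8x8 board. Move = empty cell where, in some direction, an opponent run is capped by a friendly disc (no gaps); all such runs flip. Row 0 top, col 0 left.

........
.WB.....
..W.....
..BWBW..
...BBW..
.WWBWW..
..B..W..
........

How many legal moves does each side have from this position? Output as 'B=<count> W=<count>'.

-- B to move --
(0,0): flips 3 -> legal
(0,1): no bracket -> illegal
(0,2): no bracket -> illegal
(1,0): flips 1 -> legal
(1,3): no bracket -> illegal
(2,0): no bracket -> illegal
(2,1): no bracket -> illegal
(2,3): flips 1 -> legal
(2,4): no bracket -> illegal
(2,5): no bracket -> illegal
(2,6): flips 1 -> legal
(3,1): no bracket -> illegal
(3,6): flips 1 -> legal
(4,0): flips 1 -> legal
(4,1): no bracket -> illegal
(4,2): flips 1 -> legal
(4,6): flips 1 -> legal
(5,0): flips 2 -> legal
(5,6): flips 3 -> legal
(6,0): no bracket -> illegal
(6,1): flips 1 -> legal
(6,3): no bracket -> illegal
(6,4): flips 1 -> legal
(6,6): flips 1 -> legal
(7,4): no bracket -> illegal
(7,5): no bracket -> illegal
(7,6): flips 2 -> legal
B mobility = 14
-- W to move --
(0,1): no bracket -> illegal
(0,2): flips 1 -> legal
(0,3): no bracket -> illegal
(1,3): flips 1 -> legal
(2,1): flips 2 -> legal
(2,3): flips 1 -> legal
(2,4): flips 2 -> legal
(2,5): flips 2 -> legal
(3,1): flips 1 -> legal
(4,1): no bracket -> illegal
(4,2): flips 3 -> legal
(6,1): no bracket -> illegal
(6,3): flips 2 -> legal
(6,4): no bracket -> illegal
(7,1): flips 3 -> legal
(7,2): flips 1 -> legal
(7,3): flips 1 -> legal
W mobility = 12

Answer: B=14 W=12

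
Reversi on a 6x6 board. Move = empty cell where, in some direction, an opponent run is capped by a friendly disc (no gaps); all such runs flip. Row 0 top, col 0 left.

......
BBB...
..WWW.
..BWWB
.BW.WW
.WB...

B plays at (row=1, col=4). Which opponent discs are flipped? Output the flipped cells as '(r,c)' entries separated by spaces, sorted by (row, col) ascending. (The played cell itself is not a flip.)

Answer: (2,3)

Derivation:
Dir NW: first cell '.' (not opp) -> no flip
Dir N: first cell '.' (not opp) -> no flip
Dir NE: first cell '.' (not opp) -> no flip
Dir W: first cell '.' (not opp) -> no flip
Dir E: first cell '.' (not opp) -> no flip
Dir SW: opp run (2,3) capped by B -> flip
Dir S: opp run (2,4) (3,4) (4,4), next='.' -> no flip
Dir SE: first cell '.' (not opp) -> no flip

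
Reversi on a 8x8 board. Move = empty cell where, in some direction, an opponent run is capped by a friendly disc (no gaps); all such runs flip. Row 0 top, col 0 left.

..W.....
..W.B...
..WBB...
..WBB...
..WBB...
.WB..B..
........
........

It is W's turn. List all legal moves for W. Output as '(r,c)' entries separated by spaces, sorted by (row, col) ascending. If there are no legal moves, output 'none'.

(0,3): no bracket -> illegal
(0,4): no bracket -> illegal
(0,5): flips 2 -> legal
(1,3): no bracket -> illegal
(1,5): flips 2 -> legal
(2,5): flips 2 -> legal
(3,5): flips 2 -> legal
(4,1): no bracket -> illegal
(4,5): flips 4 -> legal
(4,6): no bracket -> illegal
(5,3): flips 1 -> legal
(5,4): flips 1 -> legal
(5,6): no bracket -> illegal
(6,1): no bracket -> illegal
(6,2): flips 1 -> legal
(6,3): no bracket -> illegal
(6,4): no bracket -> illegal
(6,5): no bracket -> illegal
(6,6): flips 3 -> legal

Answer: (0,5) (1,5) (2,5) (3,5) (4,5) (5,3) (5,4) (6,2) (6,6)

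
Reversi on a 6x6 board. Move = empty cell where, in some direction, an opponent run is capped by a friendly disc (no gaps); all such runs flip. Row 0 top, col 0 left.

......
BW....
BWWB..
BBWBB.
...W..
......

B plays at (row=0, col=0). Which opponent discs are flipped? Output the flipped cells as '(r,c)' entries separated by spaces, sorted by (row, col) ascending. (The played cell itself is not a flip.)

Answer: (1,1) (2,2)

Derivation:
Dir NW: edge -> no flip
Dir N: edge -> no flip
Dir NE: edge -> no flip
Dir W: edge -> no flip
Dir E: first cell '.' (not opp) -> no flip
Dir SW: edge -> no flip
Dir S: first cell 'B' (not opp) -> no flip
Dir SE: opp run (1,1) (2,2) capped by B -> flip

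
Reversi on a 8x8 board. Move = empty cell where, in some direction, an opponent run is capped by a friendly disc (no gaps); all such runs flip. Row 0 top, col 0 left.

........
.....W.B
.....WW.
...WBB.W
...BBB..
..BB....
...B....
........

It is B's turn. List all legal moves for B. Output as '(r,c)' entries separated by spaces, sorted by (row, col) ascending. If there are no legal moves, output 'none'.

(0,4): no bracket -> illegal
(0,5): flips 2 -> legal
(0,6): no bracket -> illegal
(1,4): no bracket -> illegal
(1,6): flips 1 -> legal
(2,2): flips 1 -> legal
(2,3): flips 1 -> legal
(2,4): no bracket -> illegal
(2,7): no bracket -> illegal
(3,2): flips 1 -> legal
(3,6): no bracket -> illegal
(4,2): no bracket -> illegal
(4,6): no bracket -> illegal
(4,7): no bracket -> illegal

Answer: (0,5) (1,6) (2,2) (2,3) (3,2)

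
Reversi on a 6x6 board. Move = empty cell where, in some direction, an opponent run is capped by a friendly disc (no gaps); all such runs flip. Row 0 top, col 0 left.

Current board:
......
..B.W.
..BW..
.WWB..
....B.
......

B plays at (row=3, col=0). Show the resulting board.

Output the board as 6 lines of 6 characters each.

Place B at (3,0); scan 8 dirs for brackets.
Dir NW: edge -> no flip
Dir N: first cell '.' (not opp) -> no flip
Dir NE: first cell '.' (not opp) -> no flip
Dir W: edge -> no flip
Dir E: opp run (3,1) (3,2) capped by B -> flip
Dir SW: edge -> no flip
Dir S: first cell '.' (not opp) -> no flip
Dir SE: first cell '.' (not opp) -> no flip
All flips: (3,1) (3,2)

Answer: ......
..B.W.
..BW..
BBBB..
....B.
......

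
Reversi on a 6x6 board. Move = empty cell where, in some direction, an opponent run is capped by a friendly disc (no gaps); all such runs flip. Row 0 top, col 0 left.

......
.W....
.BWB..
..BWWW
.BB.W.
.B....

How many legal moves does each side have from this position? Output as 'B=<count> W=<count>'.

-- B to move --
(0,0): no bracket -> illegal
(0,1): flips 1 -> legal
(0,2): no bracket -> illegal
(1,0): no bracket -> illegal
(1,2): flips 1 -> legal
(1,3): no bracket -> illegal
(2,0): no bracket -> illegal
(2,4): flips 1 -> legal
(2,5): no bracket -> illegal
(3,1): no bracket -> illegal
(4,3): flips 1 -> legal
(4,5): flips 1 -> legal
(5,3): no bracket -> illegal
(5,4): no bracket -> illegal
(5,5): no bracket -> illegal
B mobility = 5
-- W to move --
(1,0): no bracket -> illegal
(1,2): flips 1 -> legal
(1,3): flips 1 -> legal
(1,4): no bracket -> illegal
(2,0): flips 1 -> legal
(2,4): flips 1 -> legal
(3,0): no bracket -> illegal
(3,1): flips 2 -> legal
(4,0): no bracket -> illegal
(4,3): no bracket -> illegal
(5,0): no bracket -> illegal
(5,2): flips 2 -> legal
(5,3): no bracket -> illegal
W mobility = 6

Answer: B=5 W=6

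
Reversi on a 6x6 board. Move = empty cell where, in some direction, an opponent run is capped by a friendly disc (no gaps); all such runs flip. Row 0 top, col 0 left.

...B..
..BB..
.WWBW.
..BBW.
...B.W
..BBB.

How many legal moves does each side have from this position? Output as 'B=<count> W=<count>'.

Answer: B=8 W=6

Derivation:
-- B to move --
(1,0): flips 1 -> legal
(1,1): flips 1 -> legal
(1,4): no bracket -> illegal
(1,5): flips 1 -> legal
(2,0): flips 2 -> legal
(2,5): flips 2 -> legal
(3,0): flips 1 -> legal
(3,1): flips 1 -> legal
(3,5): flips 2 -> legal
(4,4): no bracket -> illegal
(5,5): no bracket -> illegal
B mobility = 8
-- W to move --
(0,1): flips 2 -> legal
(0,2): flips 2 -> legal
(0,4): flips 1 -> legal
(1,1): no bracket -> illegal
(1,4): no bracket -> illegal
(3,1): flips 2 -> legal
(4,1): no bracket -> illegal
(4,2): flips 2 -> legal
(4,4): flips 1 -> legal
(5,1): no bracket -> illegal
(5,5): no bracket -> illegal
W mobility = 6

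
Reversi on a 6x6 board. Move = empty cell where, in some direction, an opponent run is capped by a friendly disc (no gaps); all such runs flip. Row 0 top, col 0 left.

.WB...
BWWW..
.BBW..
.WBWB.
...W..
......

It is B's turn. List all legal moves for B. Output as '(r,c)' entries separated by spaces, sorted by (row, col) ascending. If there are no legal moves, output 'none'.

Answer: (0,0) (0,3) (0,4) (1,4) (2,0) (2,4) (3,0) (4,0) (4,1) (4,4) (5,2) (5,4)

Derivation:
(0,0): flips 2 -> legal
(0,3): flips 1 -> legal
(0,4): flips 1 -> legal
(1,4): flips 4 -> legal
(2,0): flips 1 -> legal
(2,4): flips 2 -> legal
(3,0): flips 1 -> legal
(4,0): flips 1 -> legal
(4,1): flips 1 -> legal
(4,2): no bracket -> illegal
(4,4): flips 1 -> legal
(5,2): flips 1 -> legal
(5,3): no bracket -> illegal
(5,4): flips 1 -> legal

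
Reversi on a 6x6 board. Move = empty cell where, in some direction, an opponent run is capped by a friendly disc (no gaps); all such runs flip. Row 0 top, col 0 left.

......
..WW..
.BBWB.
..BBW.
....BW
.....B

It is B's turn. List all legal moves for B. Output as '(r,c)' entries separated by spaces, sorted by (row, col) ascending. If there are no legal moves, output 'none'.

(0,1): no bracket -> illegal
(0,2): flips 2 -> legal
(0,3): flips 3 -> legal
(0,4): flips 1 -> legal
(1,1): no bracket -> illegal
(1,4): flips 1 -> legal
(2,5): no bracket -> illegal
(3,5): flips 2 -> legal
(4,3): no bracket -> illegal
(5,4): no bracket -> illegal

Answer: (0,2) (0,3) (0,4) (1,4) (3,5)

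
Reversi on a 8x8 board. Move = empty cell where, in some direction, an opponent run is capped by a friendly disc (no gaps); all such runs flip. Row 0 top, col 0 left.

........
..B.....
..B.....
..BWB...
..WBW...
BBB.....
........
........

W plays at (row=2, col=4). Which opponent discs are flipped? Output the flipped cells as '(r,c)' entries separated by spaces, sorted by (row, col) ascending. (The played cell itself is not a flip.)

Dir NW: first cell '.' (not opp) -> no flip
Dir N: first cell '.' (not opp) -> no flip
Dir NE: first cell '.' (not opp) -> no flip
Dir W: first cell '.' (not opp) -> no flip
Dir E: first cell '.' (not opp) -> no flip
Dir SW: first cell 'W' (not opp) -> no flip
Dir S: opp run (3,4) capped by W -> flip
Dir SE: first cell '.' (not opp) -> no flip

Answer: (3,4)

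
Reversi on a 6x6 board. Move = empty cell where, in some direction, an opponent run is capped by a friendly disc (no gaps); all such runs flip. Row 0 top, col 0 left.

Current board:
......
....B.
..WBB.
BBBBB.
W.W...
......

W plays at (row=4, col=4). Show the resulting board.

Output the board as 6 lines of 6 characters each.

Answer: ......
....B.
..WBB.
BBBWB.
W.W.W.
......

Derivation:
Place W at (4,4); scan 8 dirs for brackets.
Dir NW: opp run (3,3) capped by W -> flip
Dir N: opp run (3,4) (2,4) (1,4), next='.' -> no flip
Dir NE: first cell '.' (not opp) -> no flip
Dir W: first cell '.' (not opp) -> no flip
Dir E: first cell '.' (not opp) -> no flip
Dir SW: first cell '.' (not opp) -> no flip
Dir S: first cell '.' (not opp) -> no flip
Dir SE: first cell '.' (not opp) -> no flip
All flips: (3,3)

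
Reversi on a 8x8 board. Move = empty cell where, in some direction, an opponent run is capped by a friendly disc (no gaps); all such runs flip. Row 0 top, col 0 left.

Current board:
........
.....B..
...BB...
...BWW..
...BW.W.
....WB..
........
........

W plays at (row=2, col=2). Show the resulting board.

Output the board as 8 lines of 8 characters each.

Answer: ........
.....B..
..WBB...
...WWW..
...BW.W.
....WB..
........
........

Derivation:
Place W at (2,2); scan 8 dirs for brackets.
Dir NW: first cell '.' (not opp) -> no flip
Dir N: first cell '.' (not opp) -> no flip
Dir NE: first cell '.' (not opp) -> no flip
Dir W: first cell '.' (not opp) -> no flip
Dir E: opp run (2,3) (2,4), next='.' -> no flip
Dir SW: first cell '.' (not opp) -> no flip
Dir S: first cell '.' (not opp) -> no flip
Dir SE: opp run (3,3) capped by W -> flip
All flips: (3,3)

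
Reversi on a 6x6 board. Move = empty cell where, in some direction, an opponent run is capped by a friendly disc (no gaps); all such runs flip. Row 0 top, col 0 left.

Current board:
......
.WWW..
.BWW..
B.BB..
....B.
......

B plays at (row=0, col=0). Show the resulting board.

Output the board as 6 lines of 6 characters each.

Answer: B.....
.BWW..
.BBW..
B.BB..
....B.
......

Derivation:
Place B at (0,0); scan 8 dirs for brackets.
Dir NW: edge -> no flip
Dir N: edge -> no flip
Dir NE: edge -> no flip
Dir W: edge -> no flip
Dir E: first cell '.' (not opp) -> no flip
Dir SW: edge -> no flip
Dir S: first cell '.' (not opp) -> no flip
Dir SE: opp run (1,1) (2,2) capped by B -> flip
All flips: (1,1) (2,2)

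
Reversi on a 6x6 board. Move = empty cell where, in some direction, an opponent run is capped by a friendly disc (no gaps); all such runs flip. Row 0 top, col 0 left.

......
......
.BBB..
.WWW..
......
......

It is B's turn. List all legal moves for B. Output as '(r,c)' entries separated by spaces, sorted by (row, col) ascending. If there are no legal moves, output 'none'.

(2,0): no bracket -> illegal
(2,4): no bracket -> illegal
(3,0): no bracket -> illegal
(3,4): no bracket -> illegal
(4,0): flips 1 -> legal
(4,1): flips 2 -> legal
(4,2): flips 1 -> legal
(4,3): flips 2 -> legal
(4,4): flips 1 -> legal

Answer: (4,0) (4,1) (4,2) (4,3) (4,4)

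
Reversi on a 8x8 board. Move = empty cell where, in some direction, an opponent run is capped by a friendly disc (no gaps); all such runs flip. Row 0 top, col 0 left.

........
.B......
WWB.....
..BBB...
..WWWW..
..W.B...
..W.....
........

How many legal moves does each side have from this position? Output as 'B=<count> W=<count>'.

-- B to move --
(1,0): flips 1 -> legal
(1,2): no bracket -> illegal
(3,0): no bracket -> illegal
(3,1): flips 1 -> legal
(3,5): no bracket -> illegal
(3,6): flips 1 -> legal
(4,1): no bracket -> illegal
(4,6): no bracket -> illegal
(5,1): flips 1 -> legal
(5,3): flips 1 -> legal
(5,5): flips 1 -> legal
(5,6): flips 1 -> legal
(6,1): flips 2 -> legal
(6,3): no bracket -> illegal
(7,1): no bracket -> illegal
(7,2): flips 3 -> legal
(7,3): no bracket -> illegal
B mobility = 9
-- W to move --
(0,0): flips 3 -> legal
(0,1): flips 1 -> legal
(0,2): flips 1 -> legal
(1,0): no bracket -> illegal
(1,2): flips 2 -> legal
(1,3): no bracket -> illegal
(2,3): flips 3 -> legal
(2,4): flips 2 -> legal
(2,5): flips 1 -> legal
(3,1): no bracket -> illegal
(3,5): no bracket -> illegal
(4,1): no bracket -> illegal
(5,3): no bracket -> illegal
(5,5): no bracket -> illegal
(6,3): flips 1 -> legal
(6,4): flips 1 -> legal
(6,5): flips 1 -> legal
W mobility = 10

Answer: B=9 W=10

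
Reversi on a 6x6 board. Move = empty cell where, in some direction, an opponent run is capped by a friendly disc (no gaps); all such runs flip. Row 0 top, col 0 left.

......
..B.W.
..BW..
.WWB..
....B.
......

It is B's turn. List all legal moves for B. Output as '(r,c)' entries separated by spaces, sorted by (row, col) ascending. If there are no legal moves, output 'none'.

Answer: (1,3) (2,4) (3,0) (3,4) (4,0) (4,2)

Derivation:
(0,3): no bracket -> illegal
(0,4): no bracket -> illegal
(0,5): no bracket -> illegal
(1,3): flips 1 -> legal
(1,5): no bracket -> illegal
(2,0): no bracket -> illegal
(2,1): no bracket -> illegal
(2,4): flips 1 -> legal
(2,5): no bracket -> illegal
(3,0): flips 2 -> legal
(3,4): flips 1 -> legal
(4,0): flips 1 -> legal
(4,1): no bracket -> illegal
(4,2): flips 1 -> legal
(4,3): no bracket -> illegal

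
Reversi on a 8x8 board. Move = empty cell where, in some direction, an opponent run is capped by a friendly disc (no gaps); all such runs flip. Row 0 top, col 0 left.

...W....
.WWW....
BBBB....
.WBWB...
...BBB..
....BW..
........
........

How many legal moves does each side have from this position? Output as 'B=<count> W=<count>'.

Answer: B=11 W=5

Derivation:
-- B to move --
(0,0): flips 1 -> legal
(0,1): flips 2 -> legal
(0,2): flips 2 -> legal
(0,4): flips 1 -> legal
(1,0): no bracket -> illegal
(1,4): no bracket -> illegal
(2,4): no bracket -> illegal
(3,0): flips 1 -> legal
(4,0): flips 1 -> legal
(4,1): flips 1 -> legal
(4,2): flips 1 -> legal
(4,6): no bracket -> illegal
(5,6): flips 1 -> legal
(6,4): no bracket -> illegal
(6,5): flips 1 -> legal
(6,6): flips 1 -> legal
B mobility = 11
-- W to move --
(1,0): no bracket -> illegal
(1,4): no bracket -> illegal
(2,4): no bracket -> illegal
(2,5): no bracket -> illegal
(3,0): flips 1 -> legal
(3,5): flips 2 -> legal
(3,6): no bracket -> illegal
(4,1): no bracket -> illegal
(4,2): flips 2 -> legal
(4,6): no bracket -> illegal
(5,2): no bracket -> illegal
(5,3): flips 2 -> legal
(5,6): flips 3 -> legal
(6,3): no bracket -> illegal
(6,4): no bracket -> illegal
(6,5): no bracket -> illegal
W mobility = 5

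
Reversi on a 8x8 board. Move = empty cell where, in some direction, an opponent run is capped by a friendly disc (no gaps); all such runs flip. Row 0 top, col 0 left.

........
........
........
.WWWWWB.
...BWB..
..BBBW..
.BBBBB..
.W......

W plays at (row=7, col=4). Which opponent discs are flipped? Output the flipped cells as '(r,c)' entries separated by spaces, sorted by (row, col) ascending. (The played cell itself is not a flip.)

Answer: (5,4) (6,4)

Derivation:
Dir NW: opp run (6,3) (5,2), next='.' -> no flip
Dir N: opp run (6,4) (5,4) capped by W -> flip
Dir NE: opp run (6,5), next='.' -> no flip
Dir W: first cell '.' (not opp) -> no flip
Dir E: first cell '.' (not opp) -> no flip
Dir SW: edge -> no flip
Dir S: edge -> no flip
Dir SE: edge -> no flip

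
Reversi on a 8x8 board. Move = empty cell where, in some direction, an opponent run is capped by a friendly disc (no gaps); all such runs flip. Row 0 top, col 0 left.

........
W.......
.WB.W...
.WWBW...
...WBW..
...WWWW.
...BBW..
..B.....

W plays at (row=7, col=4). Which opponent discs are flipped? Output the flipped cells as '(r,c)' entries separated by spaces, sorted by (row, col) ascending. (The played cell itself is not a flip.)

Answer: (6,4)

Derivation:
Dir NW: opp run (6,3), next='.' -> no flip
Dir N: opp run (6,4) capped by W -> flip
Dir NE: first cell 'W' (not opp) -> no flip
Dir W: first cell '.' (not opp) -> no flip
Dir E: first cell '.' (not opp) -> no flip
Dir SW: edge -> no flip
Dir S: edge -> no flip
Dir SE: edge -> no flip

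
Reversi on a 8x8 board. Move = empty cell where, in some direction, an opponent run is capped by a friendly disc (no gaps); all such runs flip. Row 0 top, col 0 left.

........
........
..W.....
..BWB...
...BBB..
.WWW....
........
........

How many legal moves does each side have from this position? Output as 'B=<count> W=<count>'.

-- B to move --
(1,1): flips 2 -> legal
(1,2): flips 1 -> legal
(1,3): no bracket -> illegal
(2,1): no bracket -> illegal
(2,3): flips 1 -> legal
(2,4): no bracket -> illegal
(3,1): no bracket -> illegal
(4,0): no bracket -> illegal
(4,1): no bracket -> illegal
(4,2): no bracket -> illegal
(5,0): no bracket -> illegal
(5,4): no bracket -> illegal
(6,0): no bracket -> illegal
(6,1): flips 1 -> legal
(6,2): flips 1 -> legal
(6,3): flips 1 -> legal
(6,4): no bracket -> illegal
B mobility = 6
-- W to move --
(2,1): no bracket -> illegal
(2,3): no bracket -> illegal
(2,4): no bracket -> illegal
(2,5): flips 2 -> legal
(3,1): flips 1 -> legal
(3,5): flips 2 -> legal
(3,6): no bracket -> illegal
(4,1): no bracket -> illegal
(4,2): flips 1 -> legal
(4,6): no bracket -> illegal
(5,4): no bracket -> illegal
(5,5): flips 1 -> legal
(5,6): no bracket -> illegal
W mobility = 5

Answer: B=6 W=5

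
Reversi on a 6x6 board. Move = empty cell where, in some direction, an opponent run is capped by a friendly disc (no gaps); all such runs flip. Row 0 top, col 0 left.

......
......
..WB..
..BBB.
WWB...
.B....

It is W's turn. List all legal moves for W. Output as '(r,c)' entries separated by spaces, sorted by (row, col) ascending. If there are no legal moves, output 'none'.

Answer: (1,4) (2,4) (4,3) (4,4) (5,2)

Derivation:
(1,2): no bracket -> illegal
(1,3): no bracket -> illegal
(1,4): flips 2 -> legal
(2,1): no bracket -> illegal
(2,4): flips 1 -> legal
(2,5): no bracket -> illegal
(3,1): no bracket -> illegal
(3,5): no bracket -> illegal
(4,3): flips 1 -> legal
(4,4): flips 1 -> legal
(4,5): no bracket -> illegal
(5,0): no bracket -> illegal
(5,2): flips 2 -> legal
(5,3): no bracket -> illegal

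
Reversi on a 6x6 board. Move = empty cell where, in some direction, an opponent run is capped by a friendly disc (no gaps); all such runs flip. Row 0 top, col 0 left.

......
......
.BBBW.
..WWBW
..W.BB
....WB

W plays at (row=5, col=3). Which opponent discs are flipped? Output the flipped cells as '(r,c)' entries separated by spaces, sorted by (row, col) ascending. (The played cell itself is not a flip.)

Dir NW: first cell 'W' (not opp) -> no flip
Dir N: first cell '.' (not opp) -> no flip
Dir NE: opp run (4,4) capped by W -> flip
Dir W: first cell '.' (not opp) -> no flip
Dir E: first cell 'W' (not opp) -> no flip
Dir SW: edge -> no flip
Dir S: edge -> no flip
Dir SE: edge -> no flip

Answer: (4,4)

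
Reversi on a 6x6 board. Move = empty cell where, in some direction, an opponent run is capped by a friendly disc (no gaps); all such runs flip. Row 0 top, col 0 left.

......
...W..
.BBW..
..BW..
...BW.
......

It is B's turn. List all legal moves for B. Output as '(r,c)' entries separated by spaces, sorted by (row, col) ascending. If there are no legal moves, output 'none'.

Answer: (0,3) (0,4) (1,4) (2,4) (3,4) (4,5) (5,5)

Derivation:
(0,2): no bracket -> illegal
(0,3): flips 3 -> legal
(0,4): flips 1 -> legal
(1,2): no bracket -> illegal
(1,4): flips 1 -> legal
(2,4): flips 1 -> legal
(3,4): flips 1 -> legal
(3,5): no bracket -> illegal
(4,2): no bracket -> illegal
(4,5): flips 1 -> legal
(5,3): no bracket -> illegal
(5,4): no bracket -> illegal
(5,5): flips 2 -> legal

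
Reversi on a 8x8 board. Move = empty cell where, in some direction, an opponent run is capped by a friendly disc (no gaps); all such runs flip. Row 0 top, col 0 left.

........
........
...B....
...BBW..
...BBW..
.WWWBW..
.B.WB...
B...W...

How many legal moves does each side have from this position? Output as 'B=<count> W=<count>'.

Answer: B=11 W=11

Derivation:
-- B to move --
(2,4): no bracket -> illegal
(2,5): no bracket -> illegal
(2,6): flips 1 -> legal
(3,6): flips 2 -> legal
(4,0): no bracket -> illegal
(4,1): flips 1 -> legal
(4,2): flips 1 -> legal
(4,6): flips 2 -> legal
(5,0): flips 3 -> legal
(5,6): flips 2 -> legal
(6,0): no bracket -> illegal
(6,2): flips 2 -> legal
(6,5): no bracket -> illegal
(6,6): flips 1 -> legal
(7,2): flips 1 -> legal
(7,3): flips 2 -> legal
(7,5): no bracket -> illegal
B mobility = 11
-- W to move --
(1,2): flips 2 -> legal
(1,3): flips 3 -> legal
(1,4): no bracket -> illegal
(2,2): flips 2 -> legal
(2,4): flips 4 -> legal
(2,5): flips 2 -> legal
(3,2): flips 2 -> legal
(4,2): flips 2 -> legal
(5,0): no bracket -> illegal
(6,0): no bracket -> illegal
(6,2): no bracket -> illegal
(6,5): flips 1 -> legal
(7,1): flips 1 -> legal
(7,2): no bracket -> illegal
(7,3): flips 1 -> legal
(7,5): flips 1 -> legal
W mobility = 11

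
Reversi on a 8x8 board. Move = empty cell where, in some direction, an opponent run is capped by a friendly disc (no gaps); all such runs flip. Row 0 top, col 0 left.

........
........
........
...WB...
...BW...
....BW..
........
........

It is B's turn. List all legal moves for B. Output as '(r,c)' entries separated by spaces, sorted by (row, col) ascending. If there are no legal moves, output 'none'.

(2,2): no bracket -> illegal
(2,3): flips 1 -> legal
(2,4): no bracket -> illegal
(3,2): flips 1 -> legal
(3,5): no bracket -> illegal
(4,2): no bracket -> illegal
(4,5): flips 1 -> legal
(4,6): no bracket -> illegal
(5,3): no bracket -> illegal
(5,6): flips 1 -> legal
(6,4): no bracket -> illegal
(6,5): no bracket -> illegal
(6,6): no bracket -> illegal

Answer: (2,3) (3,2) (4,5) (5,6)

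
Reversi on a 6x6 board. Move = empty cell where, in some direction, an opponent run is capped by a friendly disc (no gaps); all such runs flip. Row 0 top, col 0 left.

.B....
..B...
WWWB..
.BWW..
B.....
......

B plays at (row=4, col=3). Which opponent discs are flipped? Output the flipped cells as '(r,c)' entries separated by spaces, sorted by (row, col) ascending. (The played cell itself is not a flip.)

Dir NW: opp run (3,2) (2,1), next='.' -> no flip
Dir N: opp run (3,3) capped by B -> flip
Dir NE: first cell '.' (not opp) -> no flip
Dir W: first cell '.' (not opp) -> no flip
Dir E: first cell '.' (not opp) -> no flip
Dir SW: first cell '.' (not opp) -> no flip
Dir S: first cell '.' (not opp) -> no flip
Dir SE: first cell '.' (not opp) -> no flip

Answer: (3,3)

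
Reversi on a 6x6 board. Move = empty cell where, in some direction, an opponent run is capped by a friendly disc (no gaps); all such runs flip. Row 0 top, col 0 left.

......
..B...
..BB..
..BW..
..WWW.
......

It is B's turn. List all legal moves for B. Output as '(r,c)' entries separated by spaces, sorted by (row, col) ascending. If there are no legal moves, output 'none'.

Answer: (3,4) (5,2) (5,3) (5,4) (5,5)

Derivation:
(2,4): no bracket -> illegal
(3,1): no bracket -> illegal
(3,4): flips 1 -> legal
(3,5): no bracket -> illegal
(4,1): no bracket -> illegal
(4,5): no bracket -> illegal
(5,1): no bracket -> illegal
(5,2): flips 1 -> legal
(5,3): flips 2 -> legal
(5,4): flips 1 -> legal
(5,5): flips 2 -> legal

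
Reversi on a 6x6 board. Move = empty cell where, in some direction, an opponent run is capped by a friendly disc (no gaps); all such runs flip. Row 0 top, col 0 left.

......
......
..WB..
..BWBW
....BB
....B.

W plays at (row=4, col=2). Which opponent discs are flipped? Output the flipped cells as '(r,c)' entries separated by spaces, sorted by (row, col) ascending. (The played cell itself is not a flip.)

Answer: (3,2)

Derivation:
Dir NW: first cell '.' (not opp) -> no flip
Dir N: opp run (3,2) capped by W -> flip
Dir NE: first cell 'W' (not opp) -> no flip
Dir W: first cell '.' (not opp) -> no flip
Dir E: first cell '.' (not opp) -> no flip
Dir SW: first cell '.' (not opp) -> no flip
Dir S: first cell '.' (not opp) -> no flip
Dir SE: first cell '.' (not opp) -> no flip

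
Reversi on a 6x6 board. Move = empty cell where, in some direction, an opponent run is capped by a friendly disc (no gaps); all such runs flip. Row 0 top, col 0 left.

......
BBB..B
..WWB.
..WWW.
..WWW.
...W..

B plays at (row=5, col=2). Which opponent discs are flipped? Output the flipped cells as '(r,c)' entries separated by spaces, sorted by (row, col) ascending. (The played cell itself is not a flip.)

Dir NW: first cell '.' (not opp) -> no flip
Dir N: opp run (4,2) (3,2) (2,2) capped by B -> flip
Dir NE: opp run (4,3) (3,4), next='.' -> no flip
Dir W: first cell '.' (not opp) -> no flip
Dir E: opp run (5,3), next='.' -> no flip
Dir SW: edge -> no flip
Dir S: edge -> no flip
Dir SE: edge -> no flip

Answer: (2,2) (3,2) (4,2)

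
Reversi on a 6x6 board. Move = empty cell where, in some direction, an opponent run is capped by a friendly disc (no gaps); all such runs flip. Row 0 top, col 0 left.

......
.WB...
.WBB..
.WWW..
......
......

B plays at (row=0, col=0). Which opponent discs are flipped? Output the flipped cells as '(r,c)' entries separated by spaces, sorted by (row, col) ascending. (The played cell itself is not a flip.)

Answer: (1,1)

Derivation:
Dir NW: edge -> no flip
Dir N: edge -> no flip
Dir NE: edge -> no flip
Dir W: edge -> no flip
Dir E: first cell '.' (not opp) -> no flip
Dir SW: edge -> no flip
Dir S: first cell '.' (not opp) -> no flip
Dir SE: opp run (1,1) capped by B -> flip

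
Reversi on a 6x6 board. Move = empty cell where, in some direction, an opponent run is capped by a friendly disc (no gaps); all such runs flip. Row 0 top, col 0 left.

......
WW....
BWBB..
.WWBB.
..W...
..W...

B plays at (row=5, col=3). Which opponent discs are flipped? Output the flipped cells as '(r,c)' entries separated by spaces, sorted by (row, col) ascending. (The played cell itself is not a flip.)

Answer: (3,1) (4,2)

Derivation:
Dir NW: opp run (4,2) (3,1) capped by B -> flip
Dir N: first cell '.' (not opp) -> no flip
Dir NE: first cell '.' (not opp) -> no flip
Dir W: opp run (5,2), next='.' -> no flip
Dir E: first cell '.' (not opp) -> no flip
Dir SW: edge -> no flip
Dir S: edge -> no flip
Dir SE: edge -> no flip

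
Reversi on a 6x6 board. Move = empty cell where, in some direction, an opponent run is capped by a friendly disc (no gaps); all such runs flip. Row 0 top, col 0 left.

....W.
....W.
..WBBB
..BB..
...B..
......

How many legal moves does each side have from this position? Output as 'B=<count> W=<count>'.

Answer: B=5 W=4

Derivation:
-- B to move --
(0,3): flips 1 -> legal
(0,5): flips 1 -> legal
(1,1): flips 1 -> legal
(1,2): flips 1 -> legal
(1,3): no bracket -> illegal
(1,5): no bracket -> illegal
(2,1): flips 1 -> legal
(3,1): no bracket -> illegal
B mobility = 5
-- W to move --
(1,2): no bracket -> illegal
(1,3): no bracket -> illegal
(1,5): no bracket -> illegal
(2,1): no bracket -> illegal
(3,1): no bracket -> illegal
(3,4): flips 1 -> legal
(3,5): no bracket -> illegal
(4,1): flips 2 -> legal
(4,2): flips 1 -> legal
(4,4): flips 1 -> legal
(5,2): no bracket -> illegal
(5,3): no bracket -> illegal
(5,4): no bracket -> illegal
W mobility = 4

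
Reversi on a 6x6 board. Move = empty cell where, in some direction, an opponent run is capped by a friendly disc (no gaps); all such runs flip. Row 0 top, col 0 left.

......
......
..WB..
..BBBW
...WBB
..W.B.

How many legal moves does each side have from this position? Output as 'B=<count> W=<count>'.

-- B to move --
(1,1): flips 1 -> legal
(1,2): flips 1 -> legal
(1,3): no bracket -> illegal
(2,1): flips 1 -> legal
(2,4): no bracket -> illegal
(2,5): flips 1 -> legal
(3,1): no bracket -> illegal
(4,1): no bracket -> illegal
(4,2): flips 1 -> legal
(5,1): no bracket -> illegal
(5,3): flips 1 -> legal
B mobility = 6
-- W to move --
(1,2): no bracket -> illegal
(1,3): flips 2 -> legal
(1,4): no bracket -> illegal
(2,1): flips 1 -> legal
(2,4): flips 1 -> legal
(2,5): flips 1 -> legal
(3,1): flips 3 -> legal
(4,1): no bracket -> illegal
(4,2): flips 1 -> legal
(5,3): flips 1 -> legal
(5,5): flips 3 -> legal
W mobility = 8

Answer: B=6 W=8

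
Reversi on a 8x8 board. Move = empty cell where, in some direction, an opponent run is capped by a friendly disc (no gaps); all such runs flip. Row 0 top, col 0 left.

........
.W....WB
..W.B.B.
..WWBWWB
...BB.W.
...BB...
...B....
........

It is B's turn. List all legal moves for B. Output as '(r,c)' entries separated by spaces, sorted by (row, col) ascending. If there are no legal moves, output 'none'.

Answer: (0,0) (0,6) (1,5) (2,1) (2,3) (3,1) (4,2) (5,5) (5,6) (5,7)

Derivation:
(0,0): flips 3 -> legal
(0,1): no bracket -> illegal
(0,2): no bracket -> illegal
(0,5): no bracket -> illegal
(0,6): flips 1 -> legal
(0,7): no bracket -> illegal
(1,0): no bracket -> illegal
(1,2): no bracket -> illegal
(1,3): no bracket -> illegal
(1,5): flips 1 -> legal
(2,0): no bracket -> illegal
(2,1): flips 1 -> legal
(2,3): flips 1 -> legal
(2,5): no bracket -> illegal
(2,7): no bracket -> illegal
(3,1): flips 2 -> legal
(4,1): no bracket -> illegal
(4,2): flips 1 -> legal
(4,5): no bracket -> illegal
(4,7): no bracket -> illegal
(5,5): flips 1 -> legal
(5,6): flips 2 -> legal
(5,7): flips 2 -> legal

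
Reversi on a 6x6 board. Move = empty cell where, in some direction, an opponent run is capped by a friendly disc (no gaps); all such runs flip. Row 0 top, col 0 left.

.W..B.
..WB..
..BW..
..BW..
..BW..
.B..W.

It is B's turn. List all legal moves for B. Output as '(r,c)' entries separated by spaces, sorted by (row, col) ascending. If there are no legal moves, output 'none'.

Answer: (0,2) (1,1) (1,4) (2,4) (3,4) (4,4) (5,3)

Derivation:
(0,0): no bracket -> illegal
(0,2): flips 1 -> legal
(0,3): no bracket -> illegal
(1,0): no bracket -> illegal
(1,1): flips 1 -> legal
(1,4): flips 1 -> legal
(2,1): no bracket -> illegal
(2,4): flips 2 -> legal
(3,4): flips 1 -> legal
(4,4): flips 2 -> legal
(4,5): no bracket -> illegal
(5,2): no bracket -> illegal
(5,3): flips 3 -> legal
(5,5): no bracket -> illegal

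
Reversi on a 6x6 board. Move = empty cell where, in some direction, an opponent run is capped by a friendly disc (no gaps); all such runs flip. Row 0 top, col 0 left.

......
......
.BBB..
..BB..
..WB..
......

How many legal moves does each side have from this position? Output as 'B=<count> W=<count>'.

-- B to move --
(3,1): no bracket -> illegal
(4,1): flips 1 -> legal
(5,1): flips 1 -> legal
(5,2): flips 1 -> legal
(5,3): no bracket -> illegal
B mobility = 3
-- W to move --
(1,0): no bracket -> illegal
(1,1): no bracket -> illegal
(1,2): flips 2 -> legal
(1,3): no bracket -> illegal
(1,4): no bracket -> illegal
(2,0): no bracket -> illegal
(2,4): flips 1 -> legal
(3,0): no bracket -> illegal
(3,1): no bracket -> illegal
(3,4): no bracket -> illegal
(4,1): no bracket -> illegal
(4,4): flips 1 -> legal
(5,2): no bracket -> illegal
(5,3): no bracket -> illegal
(5,4): no bracket -> illegal
W mobility = 3

Answer: B=3 W=3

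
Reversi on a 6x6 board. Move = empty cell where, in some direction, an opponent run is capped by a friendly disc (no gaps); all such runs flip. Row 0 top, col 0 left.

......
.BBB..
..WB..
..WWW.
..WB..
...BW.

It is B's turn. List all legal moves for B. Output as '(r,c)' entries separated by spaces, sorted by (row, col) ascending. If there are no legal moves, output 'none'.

Answer: (2,1) (2,5) (3,1) (4,1) (4,4) (4,5) (5,2) (5,5)

Derivation:
(2,1): flips 2 -> legal
(2,4): no bracket -> illegal
(2,5): flips 1 -> legal
(3,1): flips 2 -> legal
(3,5): no bracket -> illegal
(4,1): flips 2 -> legal
(4,4): flips 2 -> legal
(4,5): flips 1 -> legal
(5,1): no bracket -> illegal
(5,2): flips 3 -> legal
(5,5): flips 1 -> legal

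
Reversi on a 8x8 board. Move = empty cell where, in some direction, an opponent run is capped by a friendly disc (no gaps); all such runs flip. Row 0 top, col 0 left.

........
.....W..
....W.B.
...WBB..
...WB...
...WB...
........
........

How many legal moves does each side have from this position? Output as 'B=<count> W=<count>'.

-- B to move --
(0,4): flips 1 -> legal
(0,5): no bracket -> illegal
(0,6): no bracket -> illegal
(1,3): flips 1 -> legal
(1,4): flips 1 -> legal
(1,6): no bracket -> illegal
(2,2): flips 1 -> legal
(2,3): no bracket -> illegal
(2,5): no bracket -> illegal
(3,2): flips 2 -> legal
(4,2): flips 1 -> legal
(5,2): flips 2 -> legal
(6,2): flips 1 -> legal
(6,3): no bracket -> illegal
(6,4): no bracket -> illegal
B mobility = 8
-- W to move --
(1,6): no bracket -> illegal
(1,7): flips 3 -> legal
(2,3): no bracket -> illegal
(2,5): flips 1 -> legal
(2,7): no bracket -> illegal
(3,6): flips 2 -> legal
(3,7): flips 1 -> legal
(4,5): flips 1 -> legal
(4,6): flips 1 -> legal
(5,5): flips 2 -> legal
(6,3): no bracket -> illegal
(6,4): flips 3 -> legal
(6,5): flips 1 -> legal
W mobility = 9

Answer: B=8 W=9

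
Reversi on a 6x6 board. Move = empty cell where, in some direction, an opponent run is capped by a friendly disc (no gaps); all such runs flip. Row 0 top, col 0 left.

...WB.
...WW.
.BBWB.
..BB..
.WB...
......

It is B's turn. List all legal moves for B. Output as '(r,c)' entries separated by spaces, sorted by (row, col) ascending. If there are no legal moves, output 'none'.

Answer: (0,2) (0,5) (4,0) (5,0)

Derivation:
(0,2): flips 2 -> legal
(0,5): flips 2 -> legal
(1,2): no bracket -> illegal
(1,5): no bracket -> illegal
(2,5): no bracket -> illegal
(3,0): no bracket -> illegal
(3,1): no bracket -> illegal
(3,4): no bracket -> illegal
(4,0): flips 1 -> legal
(5,0): flips 1 -> legal
(5,1): no bracket -> illegal
(5,2): no bracket -> illegal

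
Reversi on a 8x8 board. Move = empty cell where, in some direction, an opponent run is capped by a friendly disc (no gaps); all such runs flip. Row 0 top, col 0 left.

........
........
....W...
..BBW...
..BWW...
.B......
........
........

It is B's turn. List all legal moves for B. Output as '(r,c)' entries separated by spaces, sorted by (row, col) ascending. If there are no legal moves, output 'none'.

(1,3): no bracket -> illegal
(1,4): no bracket -> illegal
(1,5): flips 1 -> legal
(2,3): no bracket -> illegal
(2,5): no bracket -> illegal
(3,5): flips 1 -> legal
(4,5): flips 2 -> legal
(5,2): no bracket -> illegal
(5,3): flips 1 -> legal
(5,4): flips 1 -> legal
(5,5): flips 1 -> legal

Answer: (1,5) (3,5) (4,5) (5,3) (5,4) (5,5)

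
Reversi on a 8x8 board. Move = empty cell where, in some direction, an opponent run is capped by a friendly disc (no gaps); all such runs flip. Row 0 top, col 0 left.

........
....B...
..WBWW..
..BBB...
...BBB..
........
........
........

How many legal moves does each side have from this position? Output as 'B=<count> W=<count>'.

-- B to move --
(1,1): flips 1 -> legal
(1,2): flips 1 -> legal
(1,3): no bracket -> illegal
(1,5): flips 1 -> legal
(1,6): flips 1 -> legal
(2,1): flips 1 -> legal
(2,6): flips 2 -> legal
(3,1): no bracket -> illegal
(3,5): no bracket -> illegal
(3,6): flips 1 -> legal
B mobility = 7
-- W to move --
(0,3): flips 1 -> legal
(0,4): flips 1 -> legal
(0,5): no bracket -> illegal
(1,2): no bracket -> illegal
(1,3): no bracket -> illegal
(1,5): no bracket -> illegal
(2,1): no bracket -> illegal
(3,1): no bracket -> illegal
(3,5): no bracket -> illegal
(3,6): no bracket -> illegal
(4,1): no bracket -> illegal
(4,2): flips 2 -> legal
(4,6): no bracket -> illegal
(5,2): flips 2 -> legal
(5,3): no bracket -> illegal
(5,4): flips 2 -> legal
(5,5): flips 2 -> legal
(5,6): no bracket -> illegal
W mobility = 6

Answer: B=7 W=6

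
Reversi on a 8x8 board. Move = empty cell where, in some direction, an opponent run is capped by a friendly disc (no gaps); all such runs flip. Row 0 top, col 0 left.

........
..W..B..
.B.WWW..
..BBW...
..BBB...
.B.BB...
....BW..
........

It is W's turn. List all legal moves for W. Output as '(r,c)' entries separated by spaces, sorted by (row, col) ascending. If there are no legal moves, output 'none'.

Answer: (0,5) (0,6) (1,0) (3,0) (3,1) (4,1) (5,2) (6,0) (6,3) (7,4)

Derivation:
(0,4): no bracket -> illegal
(0,5): flips 1 -> legal
(0,6): flips 1 -> legal
(1,0): flips 4 -> legal
(1,1): no bracket -> illegal
(1,4): no bracket -> illegal
(1,6): no bracket -> illegal
(2,0): no bracket -> illegal
(2,2): no bracket -> illegal
(2,6): no bracket -> illegal
(3,0): flips 1 -> legal
(3,1): flips 2 -> legal
(3,5): no bracket -> illegal
(4,0): no bracket -> illegal
(4,1): flips 1 -> legal
(4,5): no bracket -> illegal
(5,0): no bracket -> illegal
(5,2): flips 1 -> legal
(5,5): no bracket -> illegal
(6,0): flips 3 -> legal
(6,1): no bracket -> illegal
(6,2): no bracket -> illegal
(6,3): flips 4 -> legal
(7,3): no bracket -> illegal
(7,4): flips 3 -> legal
(7,5): no bracket -> illegal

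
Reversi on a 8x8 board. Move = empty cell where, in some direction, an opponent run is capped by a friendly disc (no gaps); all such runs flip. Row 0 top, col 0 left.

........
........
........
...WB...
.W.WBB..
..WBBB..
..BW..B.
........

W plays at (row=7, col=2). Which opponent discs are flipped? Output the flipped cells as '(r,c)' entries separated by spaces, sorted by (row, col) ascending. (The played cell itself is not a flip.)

Answer: (6,2)

Derivation:
Dir NW: first cell '.' (not opp) -> no flip
Dir N: opp run (6,2) capped by W -> flip
Dir NE: first cell 'W' (not opp) -> no flip
Dir W: first cell '.' (not opp) -> no flip
Dir E: first cell '.' (not opp) -> no flip
Dir SW: edge -> no flip
Dir S: edge -> no flip
Dir SE: edge -> no flip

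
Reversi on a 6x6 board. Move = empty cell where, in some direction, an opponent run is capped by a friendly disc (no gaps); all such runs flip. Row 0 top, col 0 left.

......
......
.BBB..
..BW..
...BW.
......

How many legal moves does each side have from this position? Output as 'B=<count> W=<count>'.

-- B to move --
(2,4): no bracket -> illegal
(3,4): flips 1 -> legal
(3,5): no bracket -> illegal
(4,2): no bracket -> illegal
(4,5): flips 1 -> legal
(5,3): no bracket -> illegal
(5,4): no bracket -> illegal
(5,5): flips 2 -> legal
B mobility = 3
-- W to move --
(1,0): no bracket -> illegal
(1,1): flips 1 -> legal
(1,2): no bracket -> illegal
(1,3): flips 1 -> legal
(1,4): no bracket -> illegal
(2,0): no bracket -> illegal
(2,4): no bracket -> illegal
(3,0): no bracket -> illegal
(3,1): flips 1 -> legal
(3,4): no bracket -> illegal
(4,1): no bracket -> illegal
(4,2): flips 1 -> legal
(5,2): no bracket -> illegal
(5,3): flips 1 -> legal
(5,4): no bracket -> illegal
W mobility = 5

Answer: B=3 W=5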